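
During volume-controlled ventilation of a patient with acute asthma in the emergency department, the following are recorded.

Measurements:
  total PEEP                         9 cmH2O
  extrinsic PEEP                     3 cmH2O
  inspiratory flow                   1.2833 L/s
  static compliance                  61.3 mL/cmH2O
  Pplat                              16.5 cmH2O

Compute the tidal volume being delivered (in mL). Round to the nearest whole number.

460

End-expiratory occlusion gives total PEEP = 9 cmH2O (intrinsic PEEP = 9 − 3 = 6). Use total PEEP for the elastic gradient.
Vt = Cstat × (Pplat − PEEPtotal) = 61.3 × (16.5 − 9) = 61.3 × 7.5 = 459.75 mL.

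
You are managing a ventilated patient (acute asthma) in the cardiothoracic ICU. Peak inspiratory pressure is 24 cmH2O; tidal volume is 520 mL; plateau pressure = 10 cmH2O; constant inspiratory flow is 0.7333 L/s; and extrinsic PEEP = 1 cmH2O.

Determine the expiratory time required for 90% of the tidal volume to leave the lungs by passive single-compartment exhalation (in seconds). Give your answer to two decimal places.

R = (PIP − Pplat)/V̇ = (24 − 10) / 0.7333 = 14.0/0.7333 = 19.092 cmH2O·s/L.
C = Vt/(Pplat − PEEP) = 520.0 / (10 − 1) = 520.0/9.0 = 57.778 mL/cmH2O.
τ = R × C = 19.092 × 0.05778 L/cmH2O = 1.103 s.
t = −τ·ln(1 − 0.90) = −1.103·ln(0.1) = 2.54 s.

2.54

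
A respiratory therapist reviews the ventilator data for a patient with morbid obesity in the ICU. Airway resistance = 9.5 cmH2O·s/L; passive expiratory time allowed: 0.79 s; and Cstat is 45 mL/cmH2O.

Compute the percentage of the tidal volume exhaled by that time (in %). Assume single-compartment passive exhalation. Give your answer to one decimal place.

τ = R × C = 9.5 × 45 mL/cmH2O = 9.5 × 0.045 L/cmH2O = 0.4275 s.
Passive exhalation: V(t)/V₀ = e^(−t/τ) = e^(−0.79/0.4275) = 0.1576.
Fraction exhaled = 1 − 0.1576 = 0.8424 → 84.24%.

84.2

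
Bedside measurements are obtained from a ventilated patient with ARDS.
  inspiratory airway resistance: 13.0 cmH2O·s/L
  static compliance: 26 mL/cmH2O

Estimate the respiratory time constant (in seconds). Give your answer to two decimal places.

τ = R × C = 13.0 × 26 mL/cmH2O = 13.0 × 0.026 L/cmH2O = 0.338 s.

0.34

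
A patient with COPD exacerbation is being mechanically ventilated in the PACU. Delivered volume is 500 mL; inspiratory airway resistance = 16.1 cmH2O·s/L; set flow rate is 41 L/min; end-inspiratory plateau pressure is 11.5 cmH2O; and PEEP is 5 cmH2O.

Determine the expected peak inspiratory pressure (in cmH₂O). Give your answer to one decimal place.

22.5

Flow: 41 L/min ÷ 60 = 0.6833 L/s.
PIP = Pplat + Raw × flow = 11.5 + 16.1 × 0.6833 = 11.5 + 11.001 = 22.501 cmH2O.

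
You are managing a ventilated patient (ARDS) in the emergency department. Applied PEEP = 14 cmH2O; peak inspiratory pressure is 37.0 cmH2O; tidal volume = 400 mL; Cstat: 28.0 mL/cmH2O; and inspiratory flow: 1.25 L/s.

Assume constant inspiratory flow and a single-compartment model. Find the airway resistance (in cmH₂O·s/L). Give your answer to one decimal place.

7.0

Equation of motion (constant flow): PIP = Vt/C + R·V̇ + PEEP.
R·V̇ = PIP − Vt/C − PEEP = 37.0 − 400/28.0 − 14 = 37.0 − 14.286 − 14 = 8.714 cmH2O.
R = 8.714 / 1.25 = 6.971 cmH2O·s/L.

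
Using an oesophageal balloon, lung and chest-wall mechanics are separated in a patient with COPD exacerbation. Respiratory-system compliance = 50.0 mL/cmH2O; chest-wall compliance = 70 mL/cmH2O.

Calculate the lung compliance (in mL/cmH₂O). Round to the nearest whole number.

175

1/CL = 1/Crs − 1/Ccw.
1/CL = 1/50.0 − 1/70 = 0.005714.
CL = 175.01 mL/cmH2O.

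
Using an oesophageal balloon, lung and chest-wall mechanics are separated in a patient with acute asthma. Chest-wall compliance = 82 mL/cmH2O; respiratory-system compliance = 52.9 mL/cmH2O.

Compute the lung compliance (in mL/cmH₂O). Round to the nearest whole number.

1/CL = 1/Crs − 1/Ccw.
1/CL = 1/52.9 − 1/82 = 0.006708.
CL = 149.08 mL/cmH2O.

149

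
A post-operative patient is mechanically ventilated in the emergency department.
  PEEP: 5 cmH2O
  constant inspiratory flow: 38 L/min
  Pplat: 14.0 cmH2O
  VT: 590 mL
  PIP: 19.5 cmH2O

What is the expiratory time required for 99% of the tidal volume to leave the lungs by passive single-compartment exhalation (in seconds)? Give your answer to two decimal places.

2.62

Flow: 38 L/min ÷ 60 = 0.6333 L/s.
R = (PIP − Pplat)/V̇ = (19.5 − 14.0) / 0.6333 = 5.5/0.6333 = 8.685 cmH2O·s/L.
C = Vt/(Pplat − PEEP) = 590.0 / (14.0 − 5) = 590.0/9.0 = 65.556 mL/cmH2O.
τ = R × C = 8.685 × 0.06556 L/cmH2O = 0.5694 s.
t = −τ·ln(1 − 0.99) = −0.5694·ln(0.01) = 2.622 s.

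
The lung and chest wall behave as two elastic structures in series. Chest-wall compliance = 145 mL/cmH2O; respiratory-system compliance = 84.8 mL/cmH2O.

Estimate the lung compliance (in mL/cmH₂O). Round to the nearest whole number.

1/CL = 1/Crs − 1/Ccw.
1/CL = 1/84.8 − 1/145 = 0.004896.
CL = 204.25 mL/cmH2O.

204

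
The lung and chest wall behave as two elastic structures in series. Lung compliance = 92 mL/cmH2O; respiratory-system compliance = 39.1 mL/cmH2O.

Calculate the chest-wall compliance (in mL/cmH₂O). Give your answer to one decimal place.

1/Ccw = 1/Crs − 1/CL.
1/Ccw = 1/39.1 − 1/92 = 0.01471.
Ccw = 67.981 mL/cmH2O.

68.0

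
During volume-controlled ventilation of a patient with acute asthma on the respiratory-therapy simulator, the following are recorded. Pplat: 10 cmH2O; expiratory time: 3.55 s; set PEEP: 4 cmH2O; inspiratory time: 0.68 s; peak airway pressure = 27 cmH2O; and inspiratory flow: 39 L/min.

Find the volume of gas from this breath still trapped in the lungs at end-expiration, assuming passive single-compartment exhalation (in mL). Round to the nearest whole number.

70

Flow: 39 L/min ÷ 60 = 0.65 L/s.
Vt = flow × Ti = 0.65 L/s × 0.68 s × 1000 mL/L = 442.0 mL.
R = (PIP − Pplat)/V̇ = (27 − 10) / 0.65 = 17.0/0.65 = 26.154 cmH2O·s/L.
C = Vt/(Pplat − PEEP) = 442.0 / (10 − 4) = 442.0/6.0 = 73.667 mL/cmH2O.
τ = R × C = 26.154 × 0.07367 L/cmH2O = 1.927 s.
Fraction remaining = e^(−Te/τ) = e^(−3.55/1.927) = 0.1585.
Trapped volume = 442.0 × 0.1585 = 70.057 mL.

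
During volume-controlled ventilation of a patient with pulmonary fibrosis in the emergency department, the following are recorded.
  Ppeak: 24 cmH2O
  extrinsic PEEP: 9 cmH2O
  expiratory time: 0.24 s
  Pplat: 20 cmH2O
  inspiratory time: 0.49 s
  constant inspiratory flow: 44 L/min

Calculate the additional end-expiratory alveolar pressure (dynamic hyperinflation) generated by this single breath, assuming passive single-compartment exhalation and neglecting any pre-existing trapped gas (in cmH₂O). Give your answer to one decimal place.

Flow: 44 L/min ÷ 60 = 0.7333 L/s.
Vt = flow × Ti = 0.7333 L/s × 0.49 s × 1000 mL/L = 359.32 mL.
R = (PIP − Pplat)/V̇ = (24 − 20) / 0.7333 = 4.0/0.7333 = 5.455 cmH2O·s/L.
C = Vt/(Pplat − PEEP) = 359.32 / (20 − 9) = 359.32/11.0 = 32.665 mL/cmH2O.
τ = R × C = 5.455 × 0.03267 L/cmH2O = 0.1782 s.
Fraction remaining = e^(−Te/τ) = e^(−0.24/0.1782) = 0.2601; trapped volume = 359.32 × 0.2601 = 93.459 mL.
Additional alveolar pressure from trapping ≈ V_trapped / C = 93.459 / 32.665 = 2.861 cmH2O.

2.9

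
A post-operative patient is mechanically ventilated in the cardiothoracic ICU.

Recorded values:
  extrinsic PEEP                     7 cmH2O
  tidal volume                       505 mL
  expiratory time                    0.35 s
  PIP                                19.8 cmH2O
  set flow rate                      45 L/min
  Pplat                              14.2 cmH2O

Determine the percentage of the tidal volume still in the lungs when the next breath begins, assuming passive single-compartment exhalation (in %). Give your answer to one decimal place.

Flow: 45 L/min ÷ 60 = 0.75 L/s.
R = (PIP − Pplat)/V̇ = (19.8 − 14.2) / 0.75 = 5.6/0.75 = 7.467 cmH2O·s/L.
C = Vt/(Pplat − PEEP) = 505.0 / (14.2 − 7) = 505.0/7.2 = 70.139 mL/cmH2O.
τ = R × C = 7.467 × 0.07014 L/cmH2O = 0.5237 s.
Fraction remaining at end-expiration = e^(−Te/τ) = e^(−0.35/0.5237) = 0.5126 → 51.26%.

51.3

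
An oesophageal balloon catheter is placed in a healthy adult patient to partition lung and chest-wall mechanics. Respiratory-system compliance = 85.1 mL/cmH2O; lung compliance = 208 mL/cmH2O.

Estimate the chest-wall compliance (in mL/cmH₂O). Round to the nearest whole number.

1/Ccw = 1/Crs − 1/CL.
1/Ccw = 1/85.1 − 1/208 = 0.006943.
Ccw = 144.03 mL/cmH2O.

144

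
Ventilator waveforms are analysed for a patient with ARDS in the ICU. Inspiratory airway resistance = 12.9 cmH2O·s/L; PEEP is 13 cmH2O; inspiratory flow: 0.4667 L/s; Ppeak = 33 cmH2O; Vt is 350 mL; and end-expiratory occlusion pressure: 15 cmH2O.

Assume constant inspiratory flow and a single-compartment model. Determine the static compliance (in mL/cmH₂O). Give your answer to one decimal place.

Total PEEP = 15 cmH2O (set 13 + intrinsic 2); this is the baseline alveolar pressure.
Equation of motion (constant flow): PIP = Vt/C + R·V̇ + PEEP.
Vt/C = PIP − R·V̇ − PEEP = 33 − 12.9×0.4667 − 15 = 33 − 6.02 − 15 = 11.98 cmH2O.
C = Vt / 11.98 = 350 / 11.98 = 29.215 mL/cmH2O.

29.2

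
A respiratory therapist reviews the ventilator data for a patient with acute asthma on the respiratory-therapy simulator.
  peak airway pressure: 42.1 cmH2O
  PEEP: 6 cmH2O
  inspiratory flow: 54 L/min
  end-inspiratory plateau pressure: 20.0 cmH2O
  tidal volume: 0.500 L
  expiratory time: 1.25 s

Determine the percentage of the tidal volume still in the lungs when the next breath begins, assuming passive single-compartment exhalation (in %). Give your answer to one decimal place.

Flow: 54 L/min ÷ 60 = 0.9 L/s.
R = (PIP − Pplat)/V̇ = (42.1 − 20.0) / 0.9 = 22.1/0.9 = 24.556 cmH2O·s/L.
C = Vt/(Pplat − PEEP) = 500.0 / (20.0 − 6) = 500.0/14.0 = 35.714 mL/cmH2O.
τ = R × C = 24.556 × 0.03571 L/cmH2O = 0.8769 s.
Fraction remaining at end-expiration = e^(−Te/τ) = e^(−1.25/0.8769) = 0.2404 → 24.04%.

24.0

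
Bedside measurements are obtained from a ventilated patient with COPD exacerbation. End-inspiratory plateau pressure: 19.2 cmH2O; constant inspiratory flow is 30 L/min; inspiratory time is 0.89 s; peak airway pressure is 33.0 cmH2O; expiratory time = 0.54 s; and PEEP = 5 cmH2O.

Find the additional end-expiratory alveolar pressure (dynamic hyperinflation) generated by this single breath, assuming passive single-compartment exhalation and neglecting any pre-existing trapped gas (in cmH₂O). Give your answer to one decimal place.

7.6

Flow: 30 L/min ÷ 60 = 0.5 L/s.
Vt = flow × Ti = 0.5 L/s × 0.89 s × 1000 mL/L = 445.0 mL.
R = (PIP − Pplat)/V̇ = (33.0 − 19.2) / 0.5 = 13.8/0.5 = 27.6 cmH2O·s/L.
C = Vt/(Pplat − PEEP) = 445.0 / (19.2 − 5) = 445.0/14.2 = 31.338 mL/cmH2O.
τ = R × C = 27.6 × 0.03134 L/cmH2O = 0.865 s.
Fraction remaining = e^(−Te/τ) = e^(−0.54/0.865) = 0.5356; trapped volume = 445.0 × 0.5356 = 238.34 mL.
Additional alveolar pressure from trapping ≈ V_trapped / C = 238.34 / 31.338 = 7.605 cmH2O.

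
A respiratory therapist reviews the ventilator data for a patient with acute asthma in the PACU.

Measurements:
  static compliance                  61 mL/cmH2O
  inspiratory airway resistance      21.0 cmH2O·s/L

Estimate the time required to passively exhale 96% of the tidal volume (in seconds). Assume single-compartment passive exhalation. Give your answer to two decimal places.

τ = R × C = 21.0 × 61 mL/cmH2O = 21.0 × 0.061 L/cmH2O = 1.281 s.
Exhaled fraction f = 1 − e^(−t/τ) → t = −τ·ln(1 − f) = −1.281·ln(0.04) = 4.123 s.

4.12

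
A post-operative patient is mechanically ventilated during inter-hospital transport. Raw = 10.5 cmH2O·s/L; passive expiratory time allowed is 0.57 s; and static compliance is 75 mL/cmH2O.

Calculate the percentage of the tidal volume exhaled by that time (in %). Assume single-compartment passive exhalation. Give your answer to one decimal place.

τ = R × C = 10.5 × 75 mL/cmH2O = 10.5 × 0.075 L/cmH2O = 0.7875 s.
Passive exhalation: V(t)/V₀ = e^(−t/τ) = e^(−0.57/0.7875) = 0.4849.
Fraction exhaled = 1 − 0.4849 = 0.5151 → 51.51%.

51.5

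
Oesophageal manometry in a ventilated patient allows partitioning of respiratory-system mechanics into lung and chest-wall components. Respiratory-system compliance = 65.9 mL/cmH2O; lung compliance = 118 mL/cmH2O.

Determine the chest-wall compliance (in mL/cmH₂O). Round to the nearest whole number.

149

1/Ccw = 1/Crs − 1/CL.
1/Ccw = 1/65.9 − 1/118 = 0.0067.
Ccw = 149.25 mL/cmH2O.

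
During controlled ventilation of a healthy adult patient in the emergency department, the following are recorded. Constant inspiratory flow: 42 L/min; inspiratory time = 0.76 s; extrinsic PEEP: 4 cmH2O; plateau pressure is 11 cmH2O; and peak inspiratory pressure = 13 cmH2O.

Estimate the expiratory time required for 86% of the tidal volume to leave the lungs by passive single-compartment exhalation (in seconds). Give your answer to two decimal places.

Flow: 42 L/min ÷ 60 = 0.7 L/s.
Vt = flow × Ti = 0.7 L/s × 0.76 s × 1000 mL/L = 532.0 mL.
R = (PIP − Pplat)/V̇ = (13 − 11) / 0.7 = 2.0/0.7 = 2.857 cmH2O·s/L.
C = Vt/(Pplat − PEEP) = 532.0 / (11 − 4) = 532.0/7.0 = 76.0 mL/cmH2O.
τ = R × C = 2.857 × 0.076 L/cmH2O = 0.2171 s.
t = −τ·ln(1 − 0.86) = −0.2171·ln(0.14) = 0.4268 s.

0.43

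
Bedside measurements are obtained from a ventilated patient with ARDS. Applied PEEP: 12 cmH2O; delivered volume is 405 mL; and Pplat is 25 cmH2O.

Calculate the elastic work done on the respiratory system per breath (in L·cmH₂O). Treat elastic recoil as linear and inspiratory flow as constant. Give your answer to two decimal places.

Elastic work ≈ ½ × (Pplat − PEEP) × Vt = 0.5 × (25 − 12) × 0.405 L = 0.5 × 13.0 × 0.405 = 2.633 L·cmH2O.

2.63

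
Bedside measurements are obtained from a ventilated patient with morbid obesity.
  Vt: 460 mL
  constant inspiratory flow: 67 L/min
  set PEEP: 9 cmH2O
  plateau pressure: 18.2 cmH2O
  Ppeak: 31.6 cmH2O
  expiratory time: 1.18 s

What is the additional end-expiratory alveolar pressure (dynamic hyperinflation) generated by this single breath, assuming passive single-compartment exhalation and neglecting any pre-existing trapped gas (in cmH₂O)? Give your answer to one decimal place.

Flow: 67 L/min ÷ 60 = 1.1167 L/s.
R = (PIP − Pplat)/V̇ = (31.6 − 18.2) / 1.1167 = 13.4/1.1167 = 12.0 cmH2O·s/L.
C = Vt/(Pplat − PEEP) = 460.0 / (18.2 − 9) = 460.0/9.2 = 50.0 mL/cmH2O.
τ = R × C = 12.0 × 0.05 L/cmH2O = 0.6 s.
Fraction remaining = e^(−Te/τ) = e^(−1.18/0.6) = 0.1399; trapped volume = 460.0 × 0.1399 = 64.354 mL.
Additional alveolar pressure from trapping ≈ V_trapped / C = 64.354 / 50.0 = 1.287 cmH2O.

1.3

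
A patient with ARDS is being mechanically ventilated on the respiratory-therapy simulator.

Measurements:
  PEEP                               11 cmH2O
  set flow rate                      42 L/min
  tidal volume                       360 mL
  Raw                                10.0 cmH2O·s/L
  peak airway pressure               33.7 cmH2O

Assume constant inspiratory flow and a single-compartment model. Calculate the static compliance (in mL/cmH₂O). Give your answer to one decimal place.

Flow: 42 L/min ÷ 60 = 0.7 L/s.
Equation of motion (constant flow): PIP = Vt/C + R·V̇ + PEEP.
Vt/C = PIP − R·V̇ − PEEP = 33.7 − 10.0×0.7 − 11 = 33.7 − 7.0 − 11 = 15.7 cmH2O.
C = Vt / 15.7 = 360 / 15.7 = 22.93 mL/cmH2O.

22.9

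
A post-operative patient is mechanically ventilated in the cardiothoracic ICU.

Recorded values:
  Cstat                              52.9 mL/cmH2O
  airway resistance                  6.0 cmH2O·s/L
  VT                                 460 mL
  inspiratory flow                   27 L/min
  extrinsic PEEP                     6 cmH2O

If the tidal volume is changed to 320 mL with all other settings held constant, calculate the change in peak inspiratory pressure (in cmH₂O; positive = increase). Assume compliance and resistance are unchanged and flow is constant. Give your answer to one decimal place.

-2.6

PIP = Vt/C + R·V̇ + PEEP (constant-flow equation of motion).
Only the elastic term changes: ΔPIP = ΔVt / C = (320 − 460) / 52.9 = -2.647 cmH2O.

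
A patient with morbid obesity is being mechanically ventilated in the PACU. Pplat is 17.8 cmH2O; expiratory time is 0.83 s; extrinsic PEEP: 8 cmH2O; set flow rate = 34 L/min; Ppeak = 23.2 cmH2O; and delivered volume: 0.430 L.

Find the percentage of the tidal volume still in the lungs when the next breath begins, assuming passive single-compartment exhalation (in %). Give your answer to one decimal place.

13.7

Flow: 34 L/min ÷ 60 = 0.5667 L/s.
R = (PIP − Pplat)/V̇ = (23.2 − 17.8) / 0.5667 = 5.4/0.5667 = 9.529 cmH2O·s/L.
C = Vt/(Pplat − PEEP) = 430.0 / (17.8 − 8) = 430.0/9.8 = 43.878 mL/cmH2O.
τ = R × C = 9.529 × 0.04388 L/cmH2O = 0.4181 s.
Fraction remaining at end-expiration = e^(−Te/τ) = e^(−0.83/0.4181) = 0.1374 → 13.74%.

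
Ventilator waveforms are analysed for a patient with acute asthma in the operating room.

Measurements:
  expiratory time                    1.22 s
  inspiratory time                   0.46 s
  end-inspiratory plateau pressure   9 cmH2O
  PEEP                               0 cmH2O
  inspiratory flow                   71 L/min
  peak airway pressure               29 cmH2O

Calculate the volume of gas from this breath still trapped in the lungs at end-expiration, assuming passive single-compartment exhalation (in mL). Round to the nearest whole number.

165

Flow: 71 L/min ÷ 60 = 1.1833 L/s.
Vt = flow × Ti = 1.1833 L/s × 0.46 s × 1000 mL/L = 544.32 mL.
R = (PIP − Pplat)/V̇ = (29 − 9) / 1.1833 = 20.0/1.1833 = 16.902 cmH2O·s/L.
C = Vt/(Pplat − PEEP) = 544.32 / (9 − 0) = 544.32/9.0 = 60.48 mL/cmH2O.
τ = R × C = 16.902 × 0.06048 L/cmH2O = 1.022 s.
Fraction remaining = e^(−Te/τ) = e^(−1.22/1.022) = 0.3031.
Trapped volume = 544.32 × 0.3031 = 164.98 mL.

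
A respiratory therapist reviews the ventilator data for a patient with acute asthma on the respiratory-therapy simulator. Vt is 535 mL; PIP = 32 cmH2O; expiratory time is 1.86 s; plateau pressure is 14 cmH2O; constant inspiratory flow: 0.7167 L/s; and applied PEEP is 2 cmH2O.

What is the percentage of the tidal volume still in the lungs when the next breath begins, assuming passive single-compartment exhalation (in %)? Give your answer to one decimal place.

R = (PIP − Pplat)/V̇ = (32 − 14) / 0.7167 = 18.0/0.7167 = 25.115 cmH2O·s/L.
C = Vt/(Pplat − PEEP) = 535.0 / (14 − 2) = 535.0/12.0 = 44.583 mL/cmH2O.
τ = R × C = 25.115 × 0.04458 L/cmH2O = 1.12 s.
Fraction remaining at end-expiration = e^(−Te/τ) = e^(−1.86/1.12) = 0.19 → 19.0%.

19.0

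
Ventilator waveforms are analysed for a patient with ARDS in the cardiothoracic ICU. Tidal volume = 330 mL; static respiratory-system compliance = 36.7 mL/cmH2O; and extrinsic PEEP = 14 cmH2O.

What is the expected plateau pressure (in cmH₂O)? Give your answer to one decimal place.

Pplat = PEEP + Vt / Cstat = 14 + 330 / 36.7 = 14 + 8.992 = 22.992 cmH2O.

23.0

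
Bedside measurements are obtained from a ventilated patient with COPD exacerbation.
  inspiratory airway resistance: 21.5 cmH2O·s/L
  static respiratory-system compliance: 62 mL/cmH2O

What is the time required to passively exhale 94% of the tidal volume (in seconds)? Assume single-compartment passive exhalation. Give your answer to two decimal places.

3.75

τ = R × C = 21.5 × 62 mL/cmH2O = 21.5 × 0.062 L/cmH2O = 1.333 s.
Exhaled fraction f = 1 − e^(−t/τ) → t = −τ·ln(1 − f) = −1.333·ln(0.06) = 3.75 s.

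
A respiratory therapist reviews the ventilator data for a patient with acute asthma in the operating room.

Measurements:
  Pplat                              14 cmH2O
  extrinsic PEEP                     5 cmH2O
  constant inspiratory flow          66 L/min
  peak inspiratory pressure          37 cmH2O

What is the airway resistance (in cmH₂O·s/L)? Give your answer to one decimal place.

Flow: 66 L/min ÷ 60 = 1.1 L/s.
Raw = (PIP − Pplat) / flow = (37 − 14) / 1.1 = 23.0 / 1.1 = 20.909 cmH2O·s/L.

20.9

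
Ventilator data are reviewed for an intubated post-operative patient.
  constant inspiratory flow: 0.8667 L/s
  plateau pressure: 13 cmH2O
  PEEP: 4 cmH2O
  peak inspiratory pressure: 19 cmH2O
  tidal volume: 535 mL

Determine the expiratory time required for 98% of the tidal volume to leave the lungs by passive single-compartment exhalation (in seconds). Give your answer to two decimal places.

R = (PIP − Pplat)/V̇ = (19 − 13) / 0.8667 = 6.0/0.8667 = 6.923 cmH2O·s/L.
C = Vt/(Pplat − PEEP) = 535.0 / (13 − 4) = 535.0/9.0 = 59.444 mL/cmH2O.
τ = R × C = 6.923 × 0.05944 L/cmH2O = 0.4115 s.
t = −τ·ln(1 − 0.98) = −0.4115·ln(0.02) = 1.61 s.

1.61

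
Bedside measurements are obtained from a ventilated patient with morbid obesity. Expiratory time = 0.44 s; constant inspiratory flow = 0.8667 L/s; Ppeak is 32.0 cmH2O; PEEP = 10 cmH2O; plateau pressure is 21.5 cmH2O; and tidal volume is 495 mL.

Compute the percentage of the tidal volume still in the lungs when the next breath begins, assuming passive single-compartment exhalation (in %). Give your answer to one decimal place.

R = (PIP − Pplat)/V̇ = (32.0 − 21.5) / 0.8667 = 10.5/0.8667 = 12.115 cmH2O·s/L.
C = Vt/(Pplat − PEEP) = 495.0 / (21.5 − 10) = 495.0/11.5 = 43.043 mL/cmH2O.
τ = R × C = 12.115 × 0.04304 L/cmH2O = 0.5214 s.
Fraction remaining at end-expiration = e^(−Te/τ) = e^(−0.44/0.5214) = 0.43 → 43.0%.

43.0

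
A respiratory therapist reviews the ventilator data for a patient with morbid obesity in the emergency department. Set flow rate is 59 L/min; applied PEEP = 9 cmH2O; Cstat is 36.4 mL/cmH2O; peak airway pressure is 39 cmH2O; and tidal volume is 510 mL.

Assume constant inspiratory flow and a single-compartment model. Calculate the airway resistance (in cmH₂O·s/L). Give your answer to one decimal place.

16.3

Flow: 59 L/min ÷ 60 = 0.9833 L/s.
Equation of motion (constant flow): PIP = Vt/C + R·V̇ + PEEP.
R·V̇ = PIP − Vt/C − PEEP = 39 − 510/36.4 − 9 = 39 − 14.011 − 9 = 15.989 cmH2O.
R = 15.989 / 0.9833 = 16.261 cmH2O·s/L.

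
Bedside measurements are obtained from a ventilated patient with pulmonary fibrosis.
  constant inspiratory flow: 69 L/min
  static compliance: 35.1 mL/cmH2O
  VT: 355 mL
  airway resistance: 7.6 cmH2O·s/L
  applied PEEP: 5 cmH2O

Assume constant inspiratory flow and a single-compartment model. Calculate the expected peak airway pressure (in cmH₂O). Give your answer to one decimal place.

23.9

Flow: 69 L/min ÷ 60 = 1.15 L/s.
Equation of motion (constant flow): PIP = Vt/C + R·V̇ + PEEP.
PIP = 355/35.1 + 7.6×1.15 + 5 = 10.114 + 8.74 + 5 = 23.854 cmH2O.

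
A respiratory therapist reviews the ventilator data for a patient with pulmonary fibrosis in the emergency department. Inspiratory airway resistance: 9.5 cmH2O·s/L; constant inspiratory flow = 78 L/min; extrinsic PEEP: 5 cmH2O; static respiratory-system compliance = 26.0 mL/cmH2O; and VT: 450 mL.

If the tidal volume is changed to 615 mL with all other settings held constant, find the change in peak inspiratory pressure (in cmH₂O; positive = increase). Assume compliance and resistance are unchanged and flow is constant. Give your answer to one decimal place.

6.3

PIP = Vt/C + R·V̇ + PEEP (constant-flow equation of motion).
Only the elastic term changes: ΔPIP = ΔVt / C = (615 − 450) / 26.0 = 6.346 cmH2O.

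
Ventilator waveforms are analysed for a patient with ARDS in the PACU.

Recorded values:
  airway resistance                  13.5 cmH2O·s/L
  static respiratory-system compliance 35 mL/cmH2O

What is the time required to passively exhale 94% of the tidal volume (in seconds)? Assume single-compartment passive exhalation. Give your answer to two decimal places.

τ = R × C = 13.5 × 35 mL/cmH2O = 13.5 × 0.035 L/cmH2O = 0.4725 s.
Exhaled fraction f = 1 − e^(−t/τ) → t = −τ·ln(1 − f) = −0.4725·ln(0.06) = 1.329 s.

1.33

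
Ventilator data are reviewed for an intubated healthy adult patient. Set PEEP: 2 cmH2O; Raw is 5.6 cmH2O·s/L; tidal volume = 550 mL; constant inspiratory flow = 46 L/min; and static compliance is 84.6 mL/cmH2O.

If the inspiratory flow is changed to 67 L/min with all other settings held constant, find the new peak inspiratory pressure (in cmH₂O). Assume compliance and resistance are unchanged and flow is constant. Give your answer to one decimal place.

Flow: 46 L/min ÷ 60 = 0.7667 L/s.
New flow: 67 L/min ÷ 60 = 1.1167 L/s.
PIP = Vt/C + R·V̇ + PEEP (constant-flow equation of motion).
Only the resistive term changes: ΔPIP = R × ΔV̇ = 5.6 × (1.1167 − 0.7667) = 5.6 × 0.35 = 1.96 cmH2O.
Original PIP = 550/84.6 + 5.6×0.7667 + 2 = 12.795 cmH2O; new PIP = 12.795 + (1.96) = 14.755 cmH2O.

14.8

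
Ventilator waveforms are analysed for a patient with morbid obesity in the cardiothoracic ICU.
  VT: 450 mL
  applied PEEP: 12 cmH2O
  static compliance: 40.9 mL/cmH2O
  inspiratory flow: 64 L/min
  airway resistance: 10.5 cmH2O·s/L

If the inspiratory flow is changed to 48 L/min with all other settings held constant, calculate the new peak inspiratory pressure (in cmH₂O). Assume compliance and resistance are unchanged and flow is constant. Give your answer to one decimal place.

31.4

Flow: 64 L/min ÷ 60 = 1.0667 L/s.
New flow: 48 L/min ÷ 60 = 0.8 L/s.
PIP = Vt/C + R·V̇ + PEEP (constant-flow equation of motion).
Only the resistive term changes: ΔPIP = R × ΔV̇ = 10.5 × (0.8 − 1.0667) = 10.5 × -0.2667 = -2.8 cmH2O.
Original PIP = 450/40.9 + 10.5×1.0667 + 12 = 34.203 cmH2O; new PIP = 34.203 + (-2.8) = 31.403 cmH2O.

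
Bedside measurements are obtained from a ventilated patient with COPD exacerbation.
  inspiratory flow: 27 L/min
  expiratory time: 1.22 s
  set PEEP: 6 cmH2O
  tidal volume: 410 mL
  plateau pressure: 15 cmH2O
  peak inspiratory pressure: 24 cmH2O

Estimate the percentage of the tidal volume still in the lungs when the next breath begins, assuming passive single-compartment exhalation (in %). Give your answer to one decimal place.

Flow: 27 L/min ÷ 60 = 0.45 L/s.
R = (PIP − Pplat)/V̇ = (24 − 15) / 0.45 = 9.0/0.45 = 20.0 cmH2O·s/L.
C = Vt/(Pplat − PEEP) = 410.0 / (15 − 6) = 410.0/9.0 = 45.556 mL/cmH2O.
τ = R × C = 20.0 × 0.04556 L/cmH2O = 0.9112 s.
Fraction remaining at end-expiration = e^(−Te/τ) = e^(−1.22/0.9112) = 0.2621 → 26.21%.

26.2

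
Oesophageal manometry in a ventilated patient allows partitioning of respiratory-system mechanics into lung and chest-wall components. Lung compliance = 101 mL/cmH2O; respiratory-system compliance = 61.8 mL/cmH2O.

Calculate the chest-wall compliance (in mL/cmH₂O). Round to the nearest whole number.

1/Ccw = 1/Crs − 1/CL.
1/Ccw = 1/61.8 − 1/101 = 0.00628.
Ccw = 159.24 mL/cmH2O.

159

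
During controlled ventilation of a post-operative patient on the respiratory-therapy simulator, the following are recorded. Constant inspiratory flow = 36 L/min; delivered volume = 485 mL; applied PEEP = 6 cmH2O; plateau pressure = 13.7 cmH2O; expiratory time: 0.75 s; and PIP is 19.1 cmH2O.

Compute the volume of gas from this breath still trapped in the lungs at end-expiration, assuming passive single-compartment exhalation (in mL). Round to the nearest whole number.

Flow: 36 L/min ÷ 60 = 0.6 L/s.
R = (PIP − Pplat)/V̇ = (19.1 − 13.7) / 0.6 = 5.4/0.6 = 9.0 cmH2O·s/L.
C = Vt/(Pplat − PEEP) = 485.0 / (13.7 − 6) = 485.0/7.7 = 62.987 mL/cmH2O.
τ = R × C = 9.0 × 0.06299 L/cmH2O = 0.5669 s.
Fraction remaining = e^(−Te/τ) = e^(−0.75/0.5669) = 0.2663.
Trapped volume = 485.0 × 0.2663 = 129.16 mL.

129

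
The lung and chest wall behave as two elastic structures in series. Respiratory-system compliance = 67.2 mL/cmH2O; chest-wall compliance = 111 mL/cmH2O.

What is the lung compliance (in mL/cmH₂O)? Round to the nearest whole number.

170

1/CL = 1/Crs − 1/Ccw.
1/CL = 1/67.2 − 1/111 = 0.005872.
CL = 170.3 mL/cmH2O.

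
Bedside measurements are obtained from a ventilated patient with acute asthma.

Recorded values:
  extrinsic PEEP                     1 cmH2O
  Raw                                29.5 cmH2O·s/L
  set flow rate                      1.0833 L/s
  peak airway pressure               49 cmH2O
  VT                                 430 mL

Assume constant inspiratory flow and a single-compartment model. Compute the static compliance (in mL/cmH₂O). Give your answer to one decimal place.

Equation of motion (constant flow): PIP = Vt/C + R·V̇ + PEEP.
Vt/C = PIP − R·V̇ − PEEP = 49 − 29.5×1.0833 − 1 = 49 − 31.957 − 1 = 16.043 cmH2O.
C = Vt / 16.043 = 430 / 16.043 = 26.803 mL/cmH2O.

26.8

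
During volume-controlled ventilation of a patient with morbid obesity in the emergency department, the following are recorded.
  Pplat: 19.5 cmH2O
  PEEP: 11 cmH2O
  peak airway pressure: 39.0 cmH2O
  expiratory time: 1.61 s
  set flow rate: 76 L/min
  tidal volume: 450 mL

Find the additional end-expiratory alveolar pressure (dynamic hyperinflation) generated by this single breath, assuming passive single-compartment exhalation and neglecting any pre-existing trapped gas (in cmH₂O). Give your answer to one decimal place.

Flow: 76 L/min ÷ 60 = 1.2667 L/s.
R = (PIP − Pplat)/V̇ = (39.0 − 19.5) / 1.2667 = 19.5/1.2667 = 15.394 cmH2O·s/L.
C = Vt/(Pplat − PEEP) = 450.0 / (19.5 − 11) = 450.0/8.5 = 52.941 mL/cmH2O.
τ = R × C = 15.394 × 0.05294 L/cmH2O = 0.815 s.
Fraction remaining = e^(−Te/τ) = e^(−1.61/0.815) = 0.1387; trapped volume = 450.0 × 0.1387 = 62.415 mL.
Additional alveolar pressure from trapping ≈ V_trapped / C = 62.415 / 52.941 = 1.179 cmH2O.

1.2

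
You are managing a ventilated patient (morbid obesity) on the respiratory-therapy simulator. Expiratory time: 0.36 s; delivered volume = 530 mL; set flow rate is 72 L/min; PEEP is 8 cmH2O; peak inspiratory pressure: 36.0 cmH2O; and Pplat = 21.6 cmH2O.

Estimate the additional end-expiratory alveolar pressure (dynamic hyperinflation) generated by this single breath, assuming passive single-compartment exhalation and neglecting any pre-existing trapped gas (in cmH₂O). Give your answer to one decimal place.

6.3

Flow: 72 L/min ÷ 60 = 1.2 L/s.
R = (PIP − Pplat)/V̇ = (36.0 − 21.6) / 1.2 = 14.4/1.2 = 12.0 cmH2O·s/L.
C = Vt/(Pplat − PEEP) = 530.0 / (21.6 − 8) = 530.0/13.6 = 38.971 mL/cmH2O.
τ = R × C = 12.0 × 0.03897 L/cmH2O = 0.4676 s.
Fraction remaining = e^(−Te/τ) = e^(−0.36/0.4676) = 0.4631; trapped volume = 530.0 × 0.4631 = 245.44 mL.
Additional alveolar pressure from trapping ≈ V_trapped / C = 245.44 / 38.971 = 6.298 cmH2O.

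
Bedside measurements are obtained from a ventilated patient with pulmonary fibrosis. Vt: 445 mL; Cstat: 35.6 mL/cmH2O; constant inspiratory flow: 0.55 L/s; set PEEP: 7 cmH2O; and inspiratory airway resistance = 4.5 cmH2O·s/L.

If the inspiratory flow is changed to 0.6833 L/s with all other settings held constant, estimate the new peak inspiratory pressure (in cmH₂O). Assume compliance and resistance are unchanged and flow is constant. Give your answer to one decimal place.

PIP = Vt/C + R·V̇ + PEEP (constant-flow equation of motion).
Only the resistive term changes: ΔPIP = R × ΔV̇ = 4.5 × (0.6833 − 0.55) = 4.5 × 0.1333 = 0.5999 cmH2O.
Original PIP = 445/35.6 + 4.5×0.55 + 7 = 21.975 cmH2O; new PIP = 21.975 + (0.5999) = 22.575 cmH2O.

22.6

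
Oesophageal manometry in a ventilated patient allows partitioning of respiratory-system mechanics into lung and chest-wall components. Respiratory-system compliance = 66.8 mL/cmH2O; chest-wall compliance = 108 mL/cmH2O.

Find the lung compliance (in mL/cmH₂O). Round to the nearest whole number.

175

1/CL = 1/Crs − 1/Ccw.
1/CL = 1/66.8 − 1/108 = 0.005711.
CL = 175.1 mL/cmH2O.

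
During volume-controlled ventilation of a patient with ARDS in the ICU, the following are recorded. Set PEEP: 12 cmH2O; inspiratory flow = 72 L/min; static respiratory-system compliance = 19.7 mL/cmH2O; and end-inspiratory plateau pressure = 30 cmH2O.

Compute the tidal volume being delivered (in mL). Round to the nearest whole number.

Vt = Cstat × (Pplat − PEEP) = 19.7 × (30 − 12) = 19.7 × 18.0 = 354.6 mL.

355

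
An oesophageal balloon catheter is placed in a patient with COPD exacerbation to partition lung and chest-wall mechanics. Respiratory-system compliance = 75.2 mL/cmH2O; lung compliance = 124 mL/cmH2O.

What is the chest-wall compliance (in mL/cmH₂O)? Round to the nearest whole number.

1/Ccw = 1/Crs − 1/CL.
1/Ccw = 1/75.2 − 1/124 = 0.005233.
Ccw = 191.09 mL/cmH2O.

191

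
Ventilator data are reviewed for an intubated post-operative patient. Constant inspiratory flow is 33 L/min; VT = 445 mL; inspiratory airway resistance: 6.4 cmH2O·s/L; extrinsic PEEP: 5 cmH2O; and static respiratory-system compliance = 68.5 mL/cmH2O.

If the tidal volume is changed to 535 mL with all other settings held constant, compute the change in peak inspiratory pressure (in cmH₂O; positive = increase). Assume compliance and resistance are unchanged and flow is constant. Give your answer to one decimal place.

1.3

PIP = Vt/C + R·V̇ + PEEP (constant-flow equation of motion).
Only the elastic term changes: ΔPIP = ΔVt / C = (535 − 445) / 68.5 = 1.314 cmH2O.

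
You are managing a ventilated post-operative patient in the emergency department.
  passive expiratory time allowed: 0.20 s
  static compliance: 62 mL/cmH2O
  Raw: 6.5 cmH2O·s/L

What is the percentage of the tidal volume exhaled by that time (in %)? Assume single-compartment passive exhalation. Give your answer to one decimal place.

39.1

τ = R × C = 6.5 × 62 mL/cmH2O = 6.5 × 0.062 L/cmH2O = 0.403 s.
Passive exhalation: V(t)/V₀ = e^(−t/τ) = e^(−0.20/0.403) = 0.6088.
Fraction exhaled = 1 − 0.6088 = 0.3912 → 39.12%.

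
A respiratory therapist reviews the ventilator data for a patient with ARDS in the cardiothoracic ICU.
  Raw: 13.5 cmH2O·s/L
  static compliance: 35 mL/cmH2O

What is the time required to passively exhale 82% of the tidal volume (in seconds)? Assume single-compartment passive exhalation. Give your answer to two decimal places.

0.81

τ = R × C = 13.5 × 35 mL/cmH2O = 13.5 × 0.035 L/cmH2O = 0.4725 s.
Exhaled fraction f = 1 − e^(−t/τ) → t = −τ·ln(1 − f) = −0.4725·ln(0.18) = 0.8102 s.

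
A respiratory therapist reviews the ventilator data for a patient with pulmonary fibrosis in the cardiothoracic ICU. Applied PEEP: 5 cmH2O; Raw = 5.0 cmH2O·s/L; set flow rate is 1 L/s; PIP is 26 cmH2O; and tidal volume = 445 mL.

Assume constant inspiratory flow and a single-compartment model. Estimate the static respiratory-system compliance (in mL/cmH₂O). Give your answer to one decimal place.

Equation of motion (constant flow): PIP = Vt/C + R·V̇ + PEEP.
Vt/C = PIP − R·V̇ − PEEP = 26 − 5.0×1 − 5 = 26 − 5.0 − 5 = 16.0 cmH2O.
C = Vt / 16.0 = 445 / 16.0 = 27.813 mL/cmH2O.

27.8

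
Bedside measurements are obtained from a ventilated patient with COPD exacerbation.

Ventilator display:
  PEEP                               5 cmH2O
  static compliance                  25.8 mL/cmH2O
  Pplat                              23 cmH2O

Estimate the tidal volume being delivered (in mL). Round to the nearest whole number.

Vt = Cstat × (Pplat − PEEP) = 25.8 × (23 − 5) = 25.8 × 18.0 = 464.4 mL.

464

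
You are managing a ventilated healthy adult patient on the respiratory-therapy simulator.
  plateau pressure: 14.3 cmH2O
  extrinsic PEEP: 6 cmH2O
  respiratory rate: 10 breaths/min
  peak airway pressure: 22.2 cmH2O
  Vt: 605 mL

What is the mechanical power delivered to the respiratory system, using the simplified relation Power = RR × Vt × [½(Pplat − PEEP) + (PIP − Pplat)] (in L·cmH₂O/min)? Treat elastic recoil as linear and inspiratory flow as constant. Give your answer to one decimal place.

72.9

Per-breath work = Vt × [½(Pplat−PEEP) + (PIP−Pplat)] = 0.605 × [0.5×8.3 + 7.9] = 0.605 × 12.05 = 7.29 L·cmH2O.
Power = 10 × 7.29 = 72.9 L·cmH2O/min.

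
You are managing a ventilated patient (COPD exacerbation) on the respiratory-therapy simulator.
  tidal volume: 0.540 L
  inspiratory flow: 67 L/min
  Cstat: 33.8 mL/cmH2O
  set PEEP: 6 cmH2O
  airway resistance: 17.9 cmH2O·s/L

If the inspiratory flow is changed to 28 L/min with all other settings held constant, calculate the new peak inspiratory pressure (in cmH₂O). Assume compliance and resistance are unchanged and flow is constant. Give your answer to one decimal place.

30.3

Flow: 67 L/min ÷ 60 = 1.1167 L/s.
New flow: 28 L/min ÷ 60 = 0.4667 L/s.
PIP = Vt/C + R·V̇ + PEEP (constant-flow equation of motion).
Only the resistive term changes: ΔPIP = R × ΔV̇ = 17.9 × (0.4667 − 1.1167) = 17.9 × -0.65 = -11.635 cmH2O.
Original PIP = 540/33.8 + 17.9×1.1167 + 6 = 41.965 cmH2O; new PIP = 41.965 + (-11.635) = 30.33 cmH2O.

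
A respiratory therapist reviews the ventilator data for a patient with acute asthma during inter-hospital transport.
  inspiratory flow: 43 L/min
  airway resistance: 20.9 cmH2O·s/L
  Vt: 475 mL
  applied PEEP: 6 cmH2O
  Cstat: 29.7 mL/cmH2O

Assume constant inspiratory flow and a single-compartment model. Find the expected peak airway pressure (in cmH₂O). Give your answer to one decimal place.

Flow: 43 L/min ÷ 60 = 0.7167 L/s.
Equation of motion (constant flow): PIP = Vt/C + R·V̇ + PEEP.
PIP = 475/29.7 + 20.9×0.7167 + 6 = 15.993 + 14.979 + 6 = 36.972 cmH2O.

37.0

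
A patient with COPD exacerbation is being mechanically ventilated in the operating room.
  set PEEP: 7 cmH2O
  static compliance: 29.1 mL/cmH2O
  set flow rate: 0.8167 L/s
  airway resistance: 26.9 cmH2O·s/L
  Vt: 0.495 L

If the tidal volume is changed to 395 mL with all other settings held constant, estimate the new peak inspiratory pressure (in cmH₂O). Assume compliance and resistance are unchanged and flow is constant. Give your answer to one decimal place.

42.5

PIP = Vt/C + R·V̇ + PEEP (constant-flow equation of motion).
Only the elastic term changes: ΔPIP = ΔVt / C = (395 − 495) / 29.1 = -3.436 cmH2O.
Original PIP = 495/29.1 + 26.9×0.8167 + 7 = 45.98 cmH2O; new PIP = 45.98 + (-3.436) = 42.544 cmH2O.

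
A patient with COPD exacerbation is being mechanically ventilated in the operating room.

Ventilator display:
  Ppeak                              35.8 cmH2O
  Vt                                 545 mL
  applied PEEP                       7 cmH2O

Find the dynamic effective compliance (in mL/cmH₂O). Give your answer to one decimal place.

18.9

Dynamic compliance = Vt / (PIP − PEEP) = 545 / (35.8 − 7) = 545 / 28.8 = 18.924 mL/cmH2O.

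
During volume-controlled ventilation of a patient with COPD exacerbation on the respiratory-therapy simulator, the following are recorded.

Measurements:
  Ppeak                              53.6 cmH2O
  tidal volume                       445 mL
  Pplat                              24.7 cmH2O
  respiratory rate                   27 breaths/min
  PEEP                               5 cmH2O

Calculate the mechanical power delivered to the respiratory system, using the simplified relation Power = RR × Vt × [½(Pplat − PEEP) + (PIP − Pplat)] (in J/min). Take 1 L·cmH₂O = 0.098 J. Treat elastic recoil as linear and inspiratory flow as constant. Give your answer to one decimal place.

Per-breath work = Vt × [½(Pplat−PEEP) + (PIP−Pplat)] = 0.445 × [0.5×19.7 + 28.9] = 0.445 × 38.75 = 17.244 L·cmH2O.
Power = 27 × 17.244 = 465.59 L·cmH2O/min.
× 0.098 J/(L·cmH2O) → 45.628 J/min.

45.6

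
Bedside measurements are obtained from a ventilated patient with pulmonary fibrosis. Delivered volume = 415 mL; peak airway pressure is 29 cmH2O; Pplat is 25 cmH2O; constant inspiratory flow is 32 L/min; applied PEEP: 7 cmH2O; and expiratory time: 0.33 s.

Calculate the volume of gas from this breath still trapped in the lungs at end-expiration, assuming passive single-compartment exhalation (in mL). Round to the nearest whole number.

Flow: 32 L/min ÷ 60 = 0.5333 L/s.
R = (PIP − Pplat)/V̇ = (29 − 25) / 0.5333 = 4.0/0.5333 = 7.5 cmH2O·s/L.
C = Vt/(Pplat − PEEP) = 415.0 / (25 − 7) = 415.0/18.0 = 23.056 mL/cmH2O.
τ = R × C = 7.5 × 0.02306 L/cmH2O = 0.173 s.
Fraction remaining = e^(−Te/τ) = e^(−0.33/0.173) = 0.1484.
Trapped volume = 415.0 × 0.1484 = 61.586 mL.

62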